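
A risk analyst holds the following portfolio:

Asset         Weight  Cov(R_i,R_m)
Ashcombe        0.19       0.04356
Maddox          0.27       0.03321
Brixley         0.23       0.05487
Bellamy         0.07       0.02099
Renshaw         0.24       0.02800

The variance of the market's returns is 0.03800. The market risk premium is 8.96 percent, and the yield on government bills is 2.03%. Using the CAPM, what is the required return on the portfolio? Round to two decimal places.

11.00%

β_Ashcombe = 0.04356 / 0.03800 = 1.1463
β_Maddox = 0.03321 / 0.03800 = 0.8739
β_Brixley = 0.05487 / 0.03800 = 1.4439
β_Bellamy = 0.02099 / 0.03800 = 0.5524
β_Renshaw = 0.02800 / 0.03800 = 0.7368
β_P = Σ w_i β_i = 0.19×1.1463 + 0.27×0.8739 + 0.23×1.4439 + 0.07×0.5524 + 0.24×0.7368 = 1.0013
E(R_P) = R_f + β_P × MRP = 2.03% + 1.0013 × 8.96% = 11.00%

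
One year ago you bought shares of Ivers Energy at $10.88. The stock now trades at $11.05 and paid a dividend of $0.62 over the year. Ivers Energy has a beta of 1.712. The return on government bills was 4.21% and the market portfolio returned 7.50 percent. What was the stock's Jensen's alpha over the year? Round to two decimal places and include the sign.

-2.58%

Realised HPR = (P1 + D1 − P0) / P0 = (11.05 + 0.62 − 10.88) / 10.88 = 0.79 / 10.88 = 7.2610%
MRP = 7.50% − 4.21% = 3.29%
CAPM required = R_f + β·MRP = 4.21% + 1.712 × 3.29% = 9.84248%
α = realised − required = 7.2610% − 9.84248% = -2.58%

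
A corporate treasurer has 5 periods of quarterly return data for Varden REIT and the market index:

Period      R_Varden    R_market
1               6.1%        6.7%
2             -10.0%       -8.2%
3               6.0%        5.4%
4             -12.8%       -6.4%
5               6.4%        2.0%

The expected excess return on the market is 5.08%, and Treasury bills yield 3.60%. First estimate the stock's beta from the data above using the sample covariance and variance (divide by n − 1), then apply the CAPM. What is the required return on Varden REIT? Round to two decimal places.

Mean R_i = (6.1 − 10.0 + 6.0 − 12.8 + 6.4) / 5 = -0.8600%
Mean R_m = (6.7 − 8.2 + 5.4 − 6.4 + 2.0) / 5 = -0.1000%
Σ(R_i − R̄_i)(R_m − R̄_m) = 249.5600  ⇒  Cov = 249.5600 / 4 = 62.3900
Σ(R_m − R̄_m)² = 186.2000  ⇒  Var(R_m) = 186.2000 / 4 = 46.5500
β = Cov / Var(R_m) = 62.3900 / 46.5500 = 1.3403
E(R) = R_f + β × MRP = 3.60% + 1.3403 × 5.08% = 10.41%

10.41%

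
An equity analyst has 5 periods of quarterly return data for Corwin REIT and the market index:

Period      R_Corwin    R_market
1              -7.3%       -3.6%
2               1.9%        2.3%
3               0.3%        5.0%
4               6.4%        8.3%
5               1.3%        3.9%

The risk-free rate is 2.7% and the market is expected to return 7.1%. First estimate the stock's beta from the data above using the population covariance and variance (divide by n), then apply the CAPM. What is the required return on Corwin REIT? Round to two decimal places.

Mean R_i = (-7.3 + 1.9 + 0.3 + 6.4 + 1.3) / 5 = 0.5200%
Mean R_m = (-3.6 + 2.3 + 5.0 + 8.3 + 3.9) / 5 = 3.1800%
Σ(R_i − R̄_i)(R_m − R̄_m) = 82.0720  ⇒  Cov = 82.0720 / 5 = 16.4144
Σ(R_m − R̄_m)² = 76.7880  ⇒  Var(R_m) = 76.7880 / 5 = 15.3576
β = Cov / Var(R_m) = 16.4144 / 15.3576 = 1.0688
MRP = 7.1% − 2.7% = 4.40%
E(R) = R_f + β × MRP = 2.7% + 1.0688 × 4.4% = 7.40%

7.40%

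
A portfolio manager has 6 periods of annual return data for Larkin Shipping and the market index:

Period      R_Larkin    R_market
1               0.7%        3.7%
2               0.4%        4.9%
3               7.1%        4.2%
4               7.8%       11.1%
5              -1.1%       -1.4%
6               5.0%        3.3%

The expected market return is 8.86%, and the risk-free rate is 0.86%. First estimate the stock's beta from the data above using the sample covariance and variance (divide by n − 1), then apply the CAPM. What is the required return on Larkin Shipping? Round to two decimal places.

6.17%

Mean R_i = (0.7 + 0.4 + 7.1 + 7.8 − 1.1 + 5.0) / 6 = 3.3167%
Mean R_m = (3.7 + 4.9 + 4.2 + 11.1 − 1.4 + 3.3) / 6 = 4.3000%
Σ(R_i − R̄_i)(R_m − R̄_m) = 53.4200  ⇒  Cov = 53.4200 / 5 = 10.6840
Σ(R_m − R̄_m)² = 80.4600  ⇒  Var(R_m) = 80.4600 / 5 = 16.0920
β = Cov / Var(R_m) = 10.6840 / 16.0920 = 0.6639
MRP = 8.86% − 0.86% = 8.00%
E(R) = R_f + β × MRP = 0.86% + 0.6639 × 8.00% = 6.17%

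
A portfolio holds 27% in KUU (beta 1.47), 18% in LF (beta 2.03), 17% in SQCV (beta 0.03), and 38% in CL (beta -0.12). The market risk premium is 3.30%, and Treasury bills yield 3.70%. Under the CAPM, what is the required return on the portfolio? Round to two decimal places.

6.08%

β_P = Σ w_i β_i = 0.27×1.47 + 0.18×2.03 + 0.17×0.03 + 0.38×-0.12 = 0.7218
E(R_P) = R_f + β_P × MRP = 3.70% + 0.7218 × 3.30% = 6.08%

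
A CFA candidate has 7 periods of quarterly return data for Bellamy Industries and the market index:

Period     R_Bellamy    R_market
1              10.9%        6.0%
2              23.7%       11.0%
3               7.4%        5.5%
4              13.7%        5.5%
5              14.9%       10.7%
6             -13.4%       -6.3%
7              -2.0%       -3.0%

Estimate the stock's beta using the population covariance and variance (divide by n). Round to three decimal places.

1.789

Mean R_i = (10.9 + 23.7 + 7.4 + 13.7 + 14.9 − 13.4 − 2.0) / 7 = 7.8857%
Mean R_m = (6.0 + 11.0 + 5.5 + 5.5 + 10.7 − 6.3 − 3.0) / 7 = 4.2000%
Σ(R_i − R̄_i)(R_m − R̄_m) = 460.1600  ⇒  Cov = 460.1600 / 7 = 65.7371
Σ(R_m − R̄_m)² = 257.2000  ⇒  Var(R_m) = 257.2000 / 7 = 36.7429
β = Cov / Var(R_m) = 65.7371 / 36.7429 = 1.7891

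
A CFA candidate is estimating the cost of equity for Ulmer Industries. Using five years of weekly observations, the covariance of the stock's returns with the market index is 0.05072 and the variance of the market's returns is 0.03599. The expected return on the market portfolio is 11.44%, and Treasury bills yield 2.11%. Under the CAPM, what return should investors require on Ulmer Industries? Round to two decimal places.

β = Cov(R_i, R_m) / Var(R_m) = 0.05072 / 0.03599 = 1.4093
MRP = 11.44% − 2.11% = 9.33%
E(R) = R_f + β × MRP = 2.11% + 1.4093 × 9.33% = 15.26%

15.26%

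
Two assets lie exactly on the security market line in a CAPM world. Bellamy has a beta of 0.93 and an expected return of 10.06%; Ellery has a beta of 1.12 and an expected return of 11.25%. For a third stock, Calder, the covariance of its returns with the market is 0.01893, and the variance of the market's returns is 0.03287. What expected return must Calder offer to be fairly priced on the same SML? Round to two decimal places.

7.84%

MRP = (11.25% − 10.06%) / (1.12 − 0.93) = 6.2632%
R_f = 10.06% − 0.93 × 6.2632% = 4.2352%
β_Calder = Cov / Var(R_m) = 0.01893 / 0.03287 = 0.5759
E(R_Calder) = R_f + β × MRP = 4.2352% + 0.5759 × 6.2632% = 7.84%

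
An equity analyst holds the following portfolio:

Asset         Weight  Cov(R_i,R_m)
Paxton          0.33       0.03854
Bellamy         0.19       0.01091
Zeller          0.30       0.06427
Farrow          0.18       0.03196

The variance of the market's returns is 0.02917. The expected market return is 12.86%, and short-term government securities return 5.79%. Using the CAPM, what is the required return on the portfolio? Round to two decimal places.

15.44%

β_Paxton = 0.03854 / 0.02917 = 1.3212
β_Bellamy = 0.01091 / 0.02917 = 0.3740
β_Zeller = 0.06427 / 0.02917 = 2.2033
β_Farrow = 0.03196 / 0.02917 = 1.0956
β_P = Σ w_i β_i = 0.33×1.3212 + 0.19×0.3740 + 0.30×2.2033 + 0.18×1.0956 = 1.3653
MRP = 12.86% − 5.79% = 7.07%
E(R_P) = R_f + β_P × MRP = 5.79% + 1.3653 × 7.07% = 15.44%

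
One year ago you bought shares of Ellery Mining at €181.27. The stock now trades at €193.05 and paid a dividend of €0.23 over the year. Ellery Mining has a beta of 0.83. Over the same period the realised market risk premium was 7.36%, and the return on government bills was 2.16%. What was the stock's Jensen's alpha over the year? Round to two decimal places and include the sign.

Realised HPR = (P1 + D1 − P0) / P0 = (193.05 + 0.23 − 181.27) / 181.27 = 12.01 / 181.27 = 6.6255%
CAPM required = R_f + β·MRP = 2.16% + 0.83 × 7.36% = 8.2688%
α = realised − required = 6.6255% − 8.2688% = -1.64%

-1.64%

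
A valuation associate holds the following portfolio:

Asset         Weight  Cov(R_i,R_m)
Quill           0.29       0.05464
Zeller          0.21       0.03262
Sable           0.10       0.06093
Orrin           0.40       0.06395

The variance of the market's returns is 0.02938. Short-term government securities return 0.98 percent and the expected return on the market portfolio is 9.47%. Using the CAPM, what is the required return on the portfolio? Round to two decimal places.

β_Quill = 0.05464 / 0.02938 = 1.8598
β_Zeller = 0.03262 / 0.02938 = 1.1103
β_Sable = 0.06093 / 0.02938 = 2.0739
β_Orrin = 0.06395 / 0.02938 = 2.1767
β_P = Σ w_i β_i = 0.29×1.8598 + 0.21×1.1103 + 0.10×2.0739 + 0.40×2.1767 = 1.8506
MRP = 9.47% − 0.98% = 8.49%
E(R_P) = R_f + β_P × MRP = 0.98% + 1.8506 × 8.49% = 16.69%

16.69%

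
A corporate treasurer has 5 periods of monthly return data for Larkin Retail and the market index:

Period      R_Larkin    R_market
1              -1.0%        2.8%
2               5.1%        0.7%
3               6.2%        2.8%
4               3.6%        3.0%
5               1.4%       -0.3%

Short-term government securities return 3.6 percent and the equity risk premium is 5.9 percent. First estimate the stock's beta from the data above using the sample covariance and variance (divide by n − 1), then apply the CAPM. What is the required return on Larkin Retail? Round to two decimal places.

4.23%

Mean R_i = (-1.0 + 5.1 + 6.2 + 3.6 + 1.4) / 5 = 3.0600%
Mean R_m = (2.8 + 0.7 + 2.8 + 3.0 − 0.3) / 5 = 1.8000%
Σ(R_i − R̄_i)(R_m − R̄_m) = 0.9700  ⇒  Cov = 0.9700 / 4 = 0.2425
Σ(R_m − R̄_m)² = 9.0600  ⇒  Var(R_m) = 9.0600 / 4 = 2.2650
β = Cov / Var(R_m) = 0.2425 / 2.2650 = 0.1071
E(R) = R_f + β × MRP = 3.6% + 0.1071 × 5.9% = 4.23%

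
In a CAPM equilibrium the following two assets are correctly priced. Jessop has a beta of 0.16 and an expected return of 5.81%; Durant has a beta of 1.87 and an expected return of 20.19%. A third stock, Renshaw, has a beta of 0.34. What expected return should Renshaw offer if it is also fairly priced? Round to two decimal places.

MRP (SML slope) = (20.19% − 5.81%) / (1.87 − 0.16) = 14.38% / 1.71 = 8.4094%
R_f (intercept) = 5.81% − 0.16 × 8.4094% = 4.4645%
E(R_Renshaw) = R_f + β × MRP = 4.4645% + 0.34 × 8.4094% = 7.32%

7.32%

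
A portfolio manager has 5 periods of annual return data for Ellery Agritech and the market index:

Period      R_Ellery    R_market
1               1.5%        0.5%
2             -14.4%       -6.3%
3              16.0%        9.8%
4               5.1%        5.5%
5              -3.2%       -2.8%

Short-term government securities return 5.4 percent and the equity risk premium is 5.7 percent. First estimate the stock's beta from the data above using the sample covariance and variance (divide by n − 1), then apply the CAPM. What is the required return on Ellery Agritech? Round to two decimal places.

Mean R_i = (1.5 − 14.4 + 16.0 + 5.1 − 3.2) / 5 = 1.0000%
Mean R_m = (0.5 − 6.3 + 9.8 + 5.5 − 2.8) / 5 = 1.3400%
Σ(R_i − R̄_i)(R_m − R̄_m) = 278.5800  ⇒  Cov = 278.5800 / 4 = 69.6450
Σ(R_m − R̄_m)² = 165.0920  ⇒  Var(R_m) = 165.0920 / 4 = 41.2730
β = Cov / Var(R_m) = 69.6450 / 41.2730 = 1.6874
E(R) = R_f + β × MRP = 5.4% + 1.6874 × 5.7% = 15.02%

15.02%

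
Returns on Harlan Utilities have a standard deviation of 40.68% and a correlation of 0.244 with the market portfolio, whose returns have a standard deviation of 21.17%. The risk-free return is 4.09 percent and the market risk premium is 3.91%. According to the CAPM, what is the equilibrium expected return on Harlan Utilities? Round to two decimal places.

5.92%

β = ρ × σ_i / σ_m = 0.244 × 40.68% / 21.17% = 0.4689
E(R) = 4.09% + 0.4689 × 3.91% = 5.92%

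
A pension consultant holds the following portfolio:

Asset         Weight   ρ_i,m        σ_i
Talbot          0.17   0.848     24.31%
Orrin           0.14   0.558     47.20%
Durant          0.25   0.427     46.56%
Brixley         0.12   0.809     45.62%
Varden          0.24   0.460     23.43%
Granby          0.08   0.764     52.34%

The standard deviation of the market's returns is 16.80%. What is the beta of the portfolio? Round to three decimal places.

1.332

β_Talbot = 0.848 × 24.31% / 16.80% = 1.2271
β_Orrin = 0.558 × 47.20% / 16.80% = 1.5677
β_Durant = 0.427 × 46.56% / 16.80% = 1.1834
β_Brixley = 0.809 × 45.62% / 16.80% = 2.1968
β_Varden = 0.460 × 23.43% / 16.80% = 0.6415
β_Granby = 0.764 × 52.34% / 16.80% = 2.3802
β_P = Σ w_i β_i = 0.17×1.2271 + 0.14×1.5677 + 0.25×1.1834 + 0.12×2.1968 + 0.24×0.6415 + 0.08×2.3802 = 1.3319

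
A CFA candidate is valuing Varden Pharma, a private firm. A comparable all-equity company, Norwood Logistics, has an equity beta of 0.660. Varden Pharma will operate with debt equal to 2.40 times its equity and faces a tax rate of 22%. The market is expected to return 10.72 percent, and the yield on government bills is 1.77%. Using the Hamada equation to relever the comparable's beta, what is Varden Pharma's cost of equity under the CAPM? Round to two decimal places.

18.73%

β_L = β_U × [1 + (1 − t)(D/E)] = 0.660 × [1 + (1 − 0.22) × 2.40]
    = 0.660 × [1 + 0.78 × 2.40] = 0.660 × 2.8720 = 1.8955
MRP = 10.72% − 1.77% = 8.95%
E(R) = R_f + β_L × MRP = 1.77% + 1.8955 × 8.95% = 18.73%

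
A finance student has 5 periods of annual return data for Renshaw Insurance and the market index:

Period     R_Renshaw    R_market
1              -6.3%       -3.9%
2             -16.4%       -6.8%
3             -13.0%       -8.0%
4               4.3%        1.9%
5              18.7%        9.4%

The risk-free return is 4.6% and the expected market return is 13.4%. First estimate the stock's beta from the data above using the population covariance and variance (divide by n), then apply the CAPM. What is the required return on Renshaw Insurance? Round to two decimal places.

21.87%

Mean R_i = (-6.3 − 16.4 − 13.0 + 4.3 + 18.7) / 5 = -2.5400%
Mean R_m = (-3.9 − 6.8 − 8.0 + 1.9 + 9.4) / 5 = -1.4800%
Σ(R_i − R̄_i)(R_m − R̄_m) = 405.2440  ⇒  Cov = 405.2440 / 5 = 81.0488
Σ(R_m − R̄_m)² = 206.4680  ⇒  Var(R_m) = 206.4680 / 5 = 41.2936
β = Cov / Var(R_m) = 81.0488 / 41.2936 = 1.9627
MRP = 13.4% − 4.6% = 8.80%
E(R) = R_f + β × MRP = 4.6% + 1.9627 × 8.8% = 21.87%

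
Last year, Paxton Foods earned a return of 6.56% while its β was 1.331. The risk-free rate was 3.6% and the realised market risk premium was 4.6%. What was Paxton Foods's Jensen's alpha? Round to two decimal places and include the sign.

CAPM benchmark = R_f + β(R_m − R_f) = 3.6% + 1.331 × 4.6% = 9.7226%
α = actual − benchmark = 6.56% − 9.7226% = -3.16%

-3.16%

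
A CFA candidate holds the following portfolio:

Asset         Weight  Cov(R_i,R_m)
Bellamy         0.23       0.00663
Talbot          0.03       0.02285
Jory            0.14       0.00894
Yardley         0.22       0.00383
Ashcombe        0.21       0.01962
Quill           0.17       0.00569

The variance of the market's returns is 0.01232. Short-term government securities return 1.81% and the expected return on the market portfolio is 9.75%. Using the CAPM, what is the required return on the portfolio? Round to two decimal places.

7.86%

β_Bellamy = 0.00663 / 0.01232 = 0.5381
β_Talbot = 0.02285 / 0.01232 = 1.8547
β_Jory = 0.00894 / 0.01232 = 0.7256
β_Yardley = 0.00383 / 0.01232 = 0.3109
β_Ashcombe = 0.01962 / 0.01232 = 1.5925
β_Quill = 0.00569 / 0.01232 = 0.4619
β_P = Σ w_i β_i = 0.23×0.5381 + 0.03×1.8547 + 0.14×0.7256 + 0.22×0.3109 + 0.21×1.5925 + 0.17×0.4619 = 0.7623
MRP = 9.75% − 1.81% = 7.94%
E(R_P) = R_f + β_P × MRP = 1.81% + 0.7623 × 7.94% = 7.86%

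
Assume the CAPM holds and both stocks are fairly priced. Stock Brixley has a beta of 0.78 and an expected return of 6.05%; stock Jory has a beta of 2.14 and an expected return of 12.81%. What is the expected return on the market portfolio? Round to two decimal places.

7.14%

Both satisfy E(R) = R_f + β·MRP, so the slope of the SML is
MRP = (12.81% − 6.05%) / (2.14 − 0.78) = 6.76% / 1.36 = 4.9706%
R_f = E(R_Brixley) − β_Brixley·MRP = 6.05% − 0.78 × 4.9706% = 2.1729%
E(R_m) = R_f + MRP = 2.1729% + 4.9706% = 7.14%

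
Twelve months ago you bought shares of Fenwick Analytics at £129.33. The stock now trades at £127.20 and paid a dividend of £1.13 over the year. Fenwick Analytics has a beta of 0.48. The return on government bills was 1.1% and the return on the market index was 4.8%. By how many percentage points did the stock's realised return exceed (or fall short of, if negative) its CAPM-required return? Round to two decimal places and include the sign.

-3.65%

Realised HPR = (P1 + D1 − P0) / P0 = (127.20 + 1.13 − 129.33) / 129.33 = -1.00 / 129.33 = -0.7732%
MRP = 4.8% − 1.1% = 3.70%
CAPM required = R_f + β·MRP = 1.1% + 0.48 × 3.7% = 2.8760%
α = realised − required = -0.7732% − 2.8760% = -3.65%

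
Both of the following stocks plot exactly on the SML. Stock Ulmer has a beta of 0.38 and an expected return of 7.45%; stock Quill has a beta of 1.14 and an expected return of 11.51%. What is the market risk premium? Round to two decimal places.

5.34%

Both satisfy E(R) = R_f + β·MRP, so the slope of the SML is
MRP = (11.51% − 7.45%) / (1.14 − 0.38) = 4.06% / 0.76 = 5.3421%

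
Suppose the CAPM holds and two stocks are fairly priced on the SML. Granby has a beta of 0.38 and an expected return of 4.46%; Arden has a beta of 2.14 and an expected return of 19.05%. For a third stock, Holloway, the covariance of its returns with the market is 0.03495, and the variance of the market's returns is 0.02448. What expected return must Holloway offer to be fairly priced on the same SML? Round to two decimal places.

MRP = (19.05% − 4.46%) / (2.14 − 0.38) = 8.2898%
R_f = 4.46% − 0.38 × 8.2898% = 1.3099%
β_Holloway = Cov / Var(R_m) = 0.03495 / 0.02448 = 1.4277
E(R_Holloway) = R_f + β × MRP = 1.3099% + 1.4277 × 8.2898% = 13.15%

13.15%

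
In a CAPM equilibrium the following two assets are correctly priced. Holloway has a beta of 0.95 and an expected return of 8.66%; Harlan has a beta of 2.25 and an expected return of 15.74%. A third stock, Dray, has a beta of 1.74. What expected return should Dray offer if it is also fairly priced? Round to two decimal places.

MRP (SML slope) = (15.74% − 8.66%) / (2.25 − 0.95) = 7.08% / 1.30 = 5.4462%
R_f (intercept) = 8.66% − 0.95 × 5.4462% = 3.4861%
E(R_Dray) = R_f + β × MRP = 3.4861% + 1.74 × 5.4462% = 12.96%

12.96%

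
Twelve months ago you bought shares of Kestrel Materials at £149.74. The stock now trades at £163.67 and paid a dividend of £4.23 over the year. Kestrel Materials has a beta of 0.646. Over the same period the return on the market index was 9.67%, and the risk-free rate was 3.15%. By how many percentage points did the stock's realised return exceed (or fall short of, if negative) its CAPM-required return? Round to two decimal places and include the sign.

Realised HPR = (P1 + D1 − P0) / P0 = (163.67 + 4.23 − 149.74) / 149.74 = 18.16 / 149.74 = 12.1277%
MRP = 9.67% − 3.15% = 6.52%
CAPM required = R_f + β·MRP = 3.15% + 0.646 × 6.52% = 7.36192%
α = realised − required = 12.1277% − 7.36192% = +4.77%

+4.77%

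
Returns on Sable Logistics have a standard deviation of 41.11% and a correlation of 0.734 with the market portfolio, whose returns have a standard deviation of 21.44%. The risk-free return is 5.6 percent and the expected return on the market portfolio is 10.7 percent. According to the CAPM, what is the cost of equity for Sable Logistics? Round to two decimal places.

β = ρ × σ_i / σ_m = 0.734 × 41.11% / 21.44% = 1.4074
MRP = 10.7% − 5.6% = 5.10%
E(R) = 5.6% + 1.4074 × 5.1% = 12.78%

12.78%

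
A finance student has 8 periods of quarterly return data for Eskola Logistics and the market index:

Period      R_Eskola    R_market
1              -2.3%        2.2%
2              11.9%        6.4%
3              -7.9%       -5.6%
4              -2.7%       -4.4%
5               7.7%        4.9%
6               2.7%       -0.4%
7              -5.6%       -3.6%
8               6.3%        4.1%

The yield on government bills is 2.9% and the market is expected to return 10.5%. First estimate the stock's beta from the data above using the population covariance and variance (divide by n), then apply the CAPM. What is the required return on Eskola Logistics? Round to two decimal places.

13.38%

Mean R_i = (-2.3 + 11.9 − 7.9 − 2.7 + 7.7 + 2.7 − 5.6 + 6.3) / 8 = 1.2625%
Mean R_m = (2.2 + 6.4 − 5.6 − 4.4 + 4.9 − 0.4 − 3.6 + 4.1) / 8 = 0.4500%
Σ(R_i − R̄_i)(R_m − R̄_m) = 205.3150  ⇒  Cov = 205.3150 / 8 = 25.6644
Σ(R_m − R̄_m)² = 148.8400  ⇒  Var(R_m) = 148.8400 / 8 = 18.6050
β = Cov / Var(R_m) = 25.6644 / 18.6050 = 1.3794
MRP = 10.5% − 2.9% = 7.60%
E(R) = R_f + β × MRP = 2.9% + 1.3794 × 7.6% = 13.38%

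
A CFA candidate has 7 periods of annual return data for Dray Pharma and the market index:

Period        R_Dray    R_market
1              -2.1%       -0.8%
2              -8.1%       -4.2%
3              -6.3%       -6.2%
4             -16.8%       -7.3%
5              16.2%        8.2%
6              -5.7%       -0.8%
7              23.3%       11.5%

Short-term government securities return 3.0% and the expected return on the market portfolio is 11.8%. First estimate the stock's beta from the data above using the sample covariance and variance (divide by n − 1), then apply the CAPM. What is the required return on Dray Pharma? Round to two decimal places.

Mean R_i = (-2.1 − 8.1 − 6.3 − 16.8 + 16.2 − 5.7 + 23.3) / 7 = 0.0714%
Mean R_m = (-0.8 − 4.2 − 6.2 − 7.3 + 8.2 − 0.8 + 11.5) / 7 = 0.0571%
Σ(R_i − R̄_i)(R_m − R̄_m) = 602.7214  ⇒  Cov = 602.7214 / 6 = 100.4536
Σ(R_m − R̄_m)² = 310.1171  ⇒  Var(R_m) = 310.1171 / 6 = 51.6862
β = Cov / Var(R_m) = 100.4536 / 51.6862 = 1.9435
MRP = 11.8% − 3.0% = 8.80%
E(R) = R_f + β × MRP = 3.0% + 1.9435 × 8.8% = 20.10%

20.10%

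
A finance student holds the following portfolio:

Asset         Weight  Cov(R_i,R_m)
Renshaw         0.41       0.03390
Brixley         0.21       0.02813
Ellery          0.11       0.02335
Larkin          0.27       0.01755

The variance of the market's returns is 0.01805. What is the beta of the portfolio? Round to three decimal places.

1.502

β_Renshaw = 0.03390 / 0.01805 = 1.8781
β_Brixley = 0.02813 / 0.01805 = 1.5584
β_Ellery = 0.02335 / 0.01805 = 1.2936
β_Larkin = 0.01755 / 0.01805 = 0.9723
β_P = Σ w_i β_i = 0.41×1.8781 + 0.21×1.5584 + 0.11×1.2936 + 0.27×0.9723 = 1.5021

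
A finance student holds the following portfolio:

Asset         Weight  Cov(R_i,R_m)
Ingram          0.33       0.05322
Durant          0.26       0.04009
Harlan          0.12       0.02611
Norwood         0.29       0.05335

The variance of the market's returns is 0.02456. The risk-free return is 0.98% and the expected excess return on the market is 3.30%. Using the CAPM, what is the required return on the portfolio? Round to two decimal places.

β_Ingram = 0.05322 / 0.02456 = 2.1669
β_Durant = 0.04009 / 0.02456 = 1.6323
β_Harlan = 0.02611 / 0.02456 = 1.0631
β_Norwood = 0.05335 / 0.02456 = 2.1722
β_P = Σ w_i β_i = 0.33×2.1669 + 0.26×1.6323 + 0.12×1.0631 + 0.29×2.1722 = 1.8970
E(R_P) = R_f + β_P × MRP = 0.98% + 1.8970 × 3.30% = 7.24%

7.24%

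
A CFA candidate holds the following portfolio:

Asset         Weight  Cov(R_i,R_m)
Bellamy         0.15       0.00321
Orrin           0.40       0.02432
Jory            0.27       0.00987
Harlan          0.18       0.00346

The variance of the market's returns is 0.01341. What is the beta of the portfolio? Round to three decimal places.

β_Bellamy = 0.00321 / 0.01341 = 0.2394
β_Orrin = 0.02432 / 0.01341 = 1.8136
β_Jory = 0.00987 / 0.01341 = 0.7360
β_Harlan = 0.00346 / 0.01341 = 0.2580
β_P = Σ w_i β_i = 0.15×0.2394 + 0.40×1.8136 + 0.27×0.7360 + 0.18×0.2580 = 1.0065

1.007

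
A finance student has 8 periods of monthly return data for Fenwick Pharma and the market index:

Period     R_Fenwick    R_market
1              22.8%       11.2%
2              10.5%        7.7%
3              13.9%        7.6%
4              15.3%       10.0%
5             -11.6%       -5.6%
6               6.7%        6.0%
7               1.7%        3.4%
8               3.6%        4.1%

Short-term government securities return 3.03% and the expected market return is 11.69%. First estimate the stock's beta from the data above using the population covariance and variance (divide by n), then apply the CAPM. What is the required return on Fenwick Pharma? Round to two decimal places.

19.80%

Mean R_i = (22.8 + 10.5 + 13.9 + 15.3 − 11.6 + 6.7 + 1.7 + 3.6) / 8 = 7.8625%
Mean R_m = (11.2 + 7.7 + 7.6 + 10.0 − 5.6 + 6.0 + 3.4 + 4.1) / 8 = 5.5500%
Σ(R_i − R̄_i)(R_m − R̄_m) = 371.4550  ⇒  Cov = 371.4550 / 8 = 46.4319
Σ(R_m − R̄_m)² = 191.8000  ⇒  Var(R_m) = 191.8000 / 8 = 23.9750
β = Cov / Var(R_m) = 46.4319 / 23.9750 = 1.9367
MRP = 11.69% − 3.03% = 8.66%
E(R) = R_f + β × MRP = 3.03% + 1.9367 × 8.66% = 19.80%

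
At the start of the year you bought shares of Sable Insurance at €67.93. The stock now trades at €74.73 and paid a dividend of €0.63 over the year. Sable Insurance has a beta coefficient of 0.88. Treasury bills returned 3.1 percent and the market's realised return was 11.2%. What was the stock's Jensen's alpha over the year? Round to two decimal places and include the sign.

+0.71%

Realised HPR = (P1 + D1 − P0) / P0 = (74.73 + 0.63 − 67.93) / 67.93 = 7.43 / 67.93 = 10.9377%
MRP = 11.2% − 3.1% = 8.10%
CAPM required = R_f + β·MRP = 3.1% + 0.88 × 8.1% = 10.2280%
α = realised − required = 10.9377% − 10.2280% = +0.71%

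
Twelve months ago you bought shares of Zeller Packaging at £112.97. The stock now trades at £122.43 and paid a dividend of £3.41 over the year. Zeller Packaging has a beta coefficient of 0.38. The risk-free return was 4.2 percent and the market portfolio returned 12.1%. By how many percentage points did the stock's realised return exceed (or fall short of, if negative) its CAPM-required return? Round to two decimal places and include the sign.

Realised HPR = (P1 + D1 − P0) / P0 = (122.43 + 3.41 − 112.97) / 112.97 = 12.87 / 112.97 = 11.3924%
MRP = 12.1% − 4.2% = 7.90%
CAPM required = R_f + β·MRP = 4.2% + 0.38 × 7.9% = 7.2020%
α = realised − required = 11.3924% − 7.2020% = +4.19%

+4.19%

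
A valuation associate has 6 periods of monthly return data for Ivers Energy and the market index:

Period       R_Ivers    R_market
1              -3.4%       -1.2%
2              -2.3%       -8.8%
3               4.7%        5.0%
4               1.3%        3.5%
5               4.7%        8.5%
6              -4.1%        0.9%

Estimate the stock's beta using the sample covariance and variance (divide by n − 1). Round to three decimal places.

Mean R_i = (-3.4 − 2.3 + 4.7 + 1.3 + 4.7 − 4.1) / 6 = 0.1500%
Mean R_m = (-1.2 − 8.8 + 5.0 + 3.5 + 8.5 + 0.9) / 6 = 1.3167%
Σ(R_i − R̄_i)(R_m − R̄_m) = 87.4450  ⇒  Cov = 87.4450 / 5 = 17.4890
Σ(R_m − R̄_m)² = 178.7883  ⇒  Var(R_m) = 178.7883 / 5 = 35.7577
β = Cov / Var(R_m) = 17.4890 / 35.7577 = 0.4891

0.489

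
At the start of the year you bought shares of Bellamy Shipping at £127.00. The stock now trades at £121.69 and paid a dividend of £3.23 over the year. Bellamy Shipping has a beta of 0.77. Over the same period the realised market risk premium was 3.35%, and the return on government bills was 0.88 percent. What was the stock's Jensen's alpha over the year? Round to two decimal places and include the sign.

-5.10%

Realised HPR = (P1 + D1 − P0) / P0 = (121.69 + 3.23 − 127.00) / 127.00 = -2.08 / 127.00 = -1.6378%
CAPM required = R_f + β·MRP = 0.88% + 0.77 × 3.35% = 3.4595%
α = realised − required = -1.6378% − 3.4595% = -5.10%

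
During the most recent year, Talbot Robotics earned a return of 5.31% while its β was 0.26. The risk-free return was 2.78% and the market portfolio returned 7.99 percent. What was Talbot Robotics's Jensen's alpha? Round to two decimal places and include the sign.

Market excess return = 7.99% − 2.78% = 5.21%
CAPM benchmark = R_f + β(R_m − R_f) = 2.78% + 0.26 × 5.21% = 4.1346%
α = actual − benchmark = 5.31% − 4.1346% = +1.18%

+1.18%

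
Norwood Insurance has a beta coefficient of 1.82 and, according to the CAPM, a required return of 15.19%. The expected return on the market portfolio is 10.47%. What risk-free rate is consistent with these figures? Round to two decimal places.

E(R) = R_f + β(E(R_m) − R_f) = R_f(1 − β) + β·E(R_m)
15.19% = R_f × (1 − 1.82) + 1.82 × 10.47%
15.19% = R_f × -0.82 + 19.0554%
R_f = (15.19% − 19.0554%) / -0.82 = 4.71%

4.71%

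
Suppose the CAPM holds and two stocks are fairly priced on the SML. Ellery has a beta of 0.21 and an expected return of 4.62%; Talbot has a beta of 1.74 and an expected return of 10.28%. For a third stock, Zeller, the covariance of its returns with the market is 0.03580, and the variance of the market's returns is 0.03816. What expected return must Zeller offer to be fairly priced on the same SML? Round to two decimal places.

7.31%

MRP = (10.28% − 4.62%) / (1.74 − 0.21) = 3.6993%
R_f = 4.62% − 0.21 × 3.6993% = 3.8431%
β_Zeller = Cov / Var(R_m) = 0.03580 / 0.03816 = 0.9382
E(R_Zeller) = R_f + β × MRP = 3.8431% + 0.9382 × 3.6993% = 7.31%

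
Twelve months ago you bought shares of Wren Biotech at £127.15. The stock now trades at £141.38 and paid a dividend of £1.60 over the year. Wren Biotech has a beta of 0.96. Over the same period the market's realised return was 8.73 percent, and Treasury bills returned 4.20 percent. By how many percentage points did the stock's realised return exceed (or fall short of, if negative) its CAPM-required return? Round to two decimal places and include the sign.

Realised HPR = (P1 + D1 − P0) / P0 = (141.38 + 1.60 − 127.15) / 127.15 = 15.83 / 127.15 = 12.4499%
MRP = 8.73% − 4.20% = 4.53%
CAPM required = R_f + β·MRP = 4.20% + 0.96 × 4.53% = 8.5488%
α = realised − required = 12.4499% − 8.5488% = +3.90%

+3.90%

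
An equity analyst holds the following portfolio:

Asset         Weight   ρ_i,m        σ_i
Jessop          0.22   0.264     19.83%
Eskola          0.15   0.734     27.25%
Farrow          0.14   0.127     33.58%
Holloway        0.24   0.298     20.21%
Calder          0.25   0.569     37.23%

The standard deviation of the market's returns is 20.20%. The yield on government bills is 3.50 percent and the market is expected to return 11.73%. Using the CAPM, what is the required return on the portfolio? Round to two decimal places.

8.18%

β_Jessop = 0.264 × 19.83% / 20.20% = 0.2592
β_Eskola = 0.734 × 27.25% / 20.20% = 0.9902
β_Farrow = 0.127 × 33.58% / 20.20% = 0.2111
β_Holloway = 0.298 × 20.21% / 20.20% = 0.2981
β_Calder = 0.569 × 37.23% / 20.20% = 1.0487
β_P = Σ w_i β_i = 0.22×0.2592 + 0.15×0.9902 + 0.14×0.2111 + 0.24×0.2981 + 0.25×1.0487 = 0.5688
MRP = 11.73% − 3.50% = 8.23%
E(R_P) = R_f + β_P × MRP = 3.50% + 0.5688 × 8.23% = 8.18%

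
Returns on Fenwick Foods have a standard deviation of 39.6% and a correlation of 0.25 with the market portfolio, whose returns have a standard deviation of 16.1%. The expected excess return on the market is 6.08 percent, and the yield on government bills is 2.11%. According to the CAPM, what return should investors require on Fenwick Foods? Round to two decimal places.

β = ρ × σ_i / σ_m = 0.25 × 39.6% / 16.1% = 0.6149
E(R) = 2.11% + 0.6149 × 6.08% = 5.85%

5.85%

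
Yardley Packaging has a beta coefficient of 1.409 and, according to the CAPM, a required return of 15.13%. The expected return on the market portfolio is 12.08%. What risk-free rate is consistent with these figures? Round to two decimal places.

E(R) = R_f + β(E(R_m) − R_f) = R_f(1 − β) + β·E(R_m)
15.13% = R_f × (1 − 1.409) + 1.409 × 12.08%
15.13% = R_f × -0.409 + 17.02072%
R_f = (15.13% − 17.02072%) / -0.409 = 4.62%

4.62%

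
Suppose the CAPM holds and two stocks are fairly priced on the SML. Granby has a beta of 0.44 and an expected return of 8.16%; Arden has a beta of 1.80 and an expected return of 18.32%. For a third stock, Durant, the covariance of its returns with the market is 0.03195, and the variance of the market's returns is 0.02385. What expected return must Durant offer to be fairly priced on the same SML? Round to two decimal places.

14.88%

MRP = (18.32% − 8.16%) / (1.80 − 0.44) = 7.4706%
R_f = 8.16% − 0.44 × 7.4706% = 4.8729%
β_Durant = Cov / Var(R_m) = 0.03195 / 0.02385 = 1.3396
E(R_Durant) = R_f + β × MRP = 4.8729% + 1.3396 × 7.4706% = 14.88%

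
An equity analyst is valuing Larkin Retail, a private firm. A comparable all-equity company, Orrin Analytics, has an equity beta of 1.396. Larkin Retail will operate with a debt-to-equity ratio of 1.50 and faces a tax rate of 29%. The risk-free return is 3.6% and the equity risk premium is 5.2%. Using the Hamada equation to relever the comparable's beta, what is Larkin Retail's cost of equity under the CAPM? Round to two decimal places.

β_L = β_U × [1 + (1 − t)(D/E)] = 1.396 × [1 + (1 − 0.29) × 1.50]
    = 1.396 × [1 + 0.71 × 1.50] = 1.396 × 2.0650 = 2.8827
E(R) = R_f + β_L × MRP = 3.6% + 2.8827 × 5.2% = 18.59%

18.59%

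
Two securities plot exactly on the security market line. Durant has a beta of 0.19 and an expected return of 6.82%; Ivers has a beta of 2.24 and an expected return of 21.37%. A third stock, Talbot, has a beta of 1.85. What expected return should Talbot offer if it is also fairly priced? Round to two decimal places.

18.60%

MRP (SML slope) = (21.37% − 6.82%) / (2.24 − 0.19) = 14.55% / 2.05 = 7.0976%
R_f (intercept) = 6.82% − 0.19 × 7.0976% = 5.4715%
E(R_Talbot) = R_f + β × MRP = 5.4715% + 1.85 × 7.0976% = 18.60%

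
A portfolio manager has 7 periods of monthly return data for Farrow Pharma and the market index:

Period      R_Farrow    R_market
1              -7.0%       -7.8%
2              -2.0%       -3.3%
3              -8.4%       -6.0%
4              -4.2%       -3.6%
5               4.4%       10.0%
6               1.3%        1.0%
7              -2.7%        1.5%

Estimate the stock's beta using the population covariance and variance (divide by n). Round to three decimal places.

Mean R_i = (-7.0 − 2.0 − 8.4 − 4.2 + 4.4 + 1.3 − 2.7) / 7 = -2.6571%
Mean R_m = (-7.8 − 3.3 − 6.0 − 3.6 + 10.0 + 1.0 + 1.5) / 7 = -1.1714%
Σ(R_i − R̄_i)(R_m − R̄_m) = 146.1814  ⇒  Cov = 146.1814 / 7 = 20.8831
Σ(R_m − R̄_m)² = 214.3343  ⇒  Var(R_m) = 214.3343 / 7 = 30.6192
β = Cov / Var(R_m) = 20.8831 / 30.6192 = 0.6820

0.682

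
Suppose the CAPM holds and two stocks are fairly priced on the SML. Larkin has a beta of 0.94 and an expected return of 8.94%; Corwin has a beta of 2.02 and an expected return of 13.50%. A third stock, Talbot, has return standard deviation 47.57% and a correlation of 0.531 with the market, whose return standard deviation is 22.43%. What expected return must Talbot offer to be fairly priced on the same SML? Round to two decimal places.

MRP = (13.50% − 8.94%) / (2.02 − 0.94) = 4.2222%
R_f = 8.94% − 0.94 × 4.2222% = 4.9711%
β_Talbot = ρ·σ_i/σ_m = 0.531 × 47.57 / 22.43 = 1.1262
E(R_Talbot) = R_f + β × MRP = 4.9711% + 1.1262 × 4.2222% = 9.73%

9.73%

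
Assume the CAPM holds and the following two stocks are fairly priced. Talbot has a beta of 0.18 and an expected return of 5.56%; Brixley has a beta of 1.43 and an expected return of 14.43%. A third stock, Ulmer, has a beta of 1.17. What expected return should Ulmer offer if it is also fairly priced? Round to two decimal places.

12.59%

MRP (SML slope) = (14.43% − 5.56%) / (1.43 − 0.18) = 8.87% / 1.25 = 7.0960%
R_f (intercept) = 5.56% − 0.18 × 7.0960% = 4.2827%
E(R_Ulmer) = R_f + β × MRP = 4.2827% + 1.17 × 7.0960% = 12.59%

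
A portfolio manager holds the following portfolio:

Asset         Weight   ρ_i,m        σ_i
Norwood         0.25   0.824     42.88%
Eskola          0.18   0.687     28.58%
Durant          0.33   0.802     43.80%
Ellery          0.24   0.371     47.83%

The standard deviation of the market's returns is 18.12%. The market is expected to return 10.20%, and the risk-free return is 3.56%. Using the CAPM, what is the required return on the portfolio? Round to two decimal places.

13.90%

β_Norwood = 0.824 × 42.88% / 18.12% = 1.9500
β_Eskola = 0.687 × 28.58% / 18.12% = 1.0836
β_Durant = 0.802 × 43.80% / 18.12% = 1.9386
β_Ellery = 0.371 × 47.83% / 18.12% = 0.9793
β_P = Σ w_i β_i = 0.25×1.9500 + 0.18×1.0836 + 0.33×1.9386 + 0.24×0.9793 = 1.5573
MRP = 10.20% − 3.56% = 6.64%
E(R_P) = R_f + β_P × MRP = 3.56% + 1.5573 × 6.64% = 13.90%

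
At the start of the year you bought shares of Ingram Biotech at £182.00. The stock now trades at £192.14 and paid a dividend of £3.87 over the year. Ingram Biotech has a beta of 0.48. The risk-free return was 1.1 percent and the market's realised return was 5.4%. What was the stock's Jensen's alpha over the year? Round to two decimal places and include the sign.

+4.53%

Realised HPR = (P1 + D1 − P0) / P0 = (192.14 + 3.87 − 182.00) / 182.00 = 14.01 / 182.00 = 7.6978%
MRP = 5.4% − 1.1% = 4.30%
CAPM required = R_f + β·MRP = 1.1% + 0.48 × 4.3% = 3.1640%
α = realised − required = 7.6978% − 3.1640% = +4.53%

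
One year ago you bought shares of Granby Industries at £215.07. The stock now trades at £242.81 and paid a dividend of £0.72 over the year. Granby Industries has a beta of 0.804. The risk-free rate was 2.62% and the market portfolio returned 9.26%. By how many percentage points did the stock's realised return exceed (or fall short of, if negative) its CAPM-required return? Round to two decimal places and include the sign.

+5.27%

Realised HPR = (P1 + D1 − P0) / P0 = (242.81 + 0.72 − 215.07) / 215.07 = 28.46 / 215.07 = 13.2329%
MRP = 9.26% − 2.62% = 6.64%
CAPM required = R_f + β·MRP = 2.62% + 0.804 × 6.64% = 7.95856%
α = realised − required = 13.2329% − 7.95856% = +5.27%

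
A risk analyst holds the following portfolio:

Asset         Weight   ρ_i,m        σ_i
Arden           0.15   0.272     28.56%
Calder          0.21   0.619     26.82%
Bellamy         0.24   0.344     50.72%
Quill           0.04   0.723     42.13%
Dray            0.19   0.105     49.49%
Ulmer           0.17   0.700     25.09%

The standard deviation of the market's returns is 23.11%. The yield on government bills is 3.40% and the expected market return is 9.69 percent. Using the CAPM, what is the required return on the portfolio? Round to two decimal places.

7.22%

β_Arden = 0.272 × 28.56% / 23.11% = 0.3361
β_Calder = 0.619 × 26.82% / 23.11% = 0.7184
β_Bellamy = 0.344 × 50.72% / 23.11% = 0.7550
β_Quill = 0.723 × 42.13% / 23.11% = 1.3180
β_Dray = 0.105 × 49.49% / 23.11% = 0.2249
β_Ulmer = 0.700 × 25.09% / 23.11% = 0.7600
β_P = Σ w_i β_i = 0.15×0.3361 + 0.21×0.7184 + 0.24×0.7550 + 0.04×1.3180 + 0.19×0.2249 + 0.17×0.7600 = 0.6071
MRP = 9.69% − 3.40% = 6.29%
E(R_P) = R_f + β_P × MRP = 3.40% + 0.6071 × 6.29% = 7.22%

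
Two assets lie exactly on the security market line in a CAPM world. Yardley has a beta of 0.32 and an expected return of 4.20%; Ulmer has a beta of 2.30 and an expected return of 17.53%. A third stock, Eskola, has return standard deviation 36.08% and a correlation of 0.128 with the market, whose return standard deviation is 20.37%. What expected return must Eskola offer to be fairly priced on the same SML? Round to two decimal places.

MRP = (17.53% − 4.20%) / (2.30 − 0.32) = 6.7323%
R_f = 4.20% − 0.32 × 6.7323% = 2.0457%
β_Eskola = ρ·σ_i/σ_m = 0.128 × 36.08 / 20.37 = 0.2267
E(R_Eskola) = R_f + β × MRP = 2.0457% + 0.2267 × 6.7323% = 3.57%

3.57%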